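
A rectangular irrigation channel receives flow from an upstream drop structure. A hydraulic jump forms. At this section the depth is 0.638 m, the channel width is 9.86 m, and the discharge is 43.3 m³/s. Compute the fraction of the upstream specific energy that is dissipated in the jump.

q = Q/b = 43.3/9.86 = 4.39 m²/s; V₁ = q/y₁ = 6.88 m/s. Fr₁ = V₁/√(g·y₁) = 2.75.
Sequent-depth ratio: y₂/y₁ = ½[√(1 + 8Fr₁²) − 1] = ½[√61.56 − 1] = 3.42.
y₂ = 3.42 × 0.638 = 2.18 m.
E₁ = y₁ + V₁²/2g = 3.05 m. ΔE = (y₂ − y₁)³/(4y₁y₂) = 0.663 m. ΔE/E₁ = 0.663/3.05 = 0.217.

ΔE/E₁ = 0.217 (21.7%)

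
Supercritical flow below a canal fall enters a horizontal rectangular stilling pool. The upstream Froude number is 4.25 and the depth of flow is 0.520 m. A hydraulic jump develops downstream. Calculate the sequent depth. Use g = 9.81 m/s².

Fr₁ = 4.25 (given).
Conjugate-depth relation: y₂/y₁ = ½[√(1 + 8Fr₁²) − 1] = ½[√145.5 − 1] = 5.53.
y₂ = 5.53 × 0.520 = 2.88 m.

y₂ = 2.88 m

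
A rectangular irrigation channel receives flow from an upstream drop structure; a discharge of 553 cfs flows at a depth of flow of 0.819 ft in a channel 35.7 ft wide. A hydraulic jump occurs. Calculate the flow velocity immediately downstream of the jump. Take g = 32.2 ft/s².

V₂ = 4.00 ft/s

q = Q/b = 553/35.7 = 15.5 ft²/s; V₁ = q/y₁ = 18.9 ft/s. Fr₁ = V₁/√(g·y₁) = 3.68.
Conjugate-depth relation: y₂/y₁ = ½[√(1 + 8Fr₁²) − 1] = ½[√109.5 − 1] = 4.73.
y₂ = 4.73 × 0.819 = 3.88 ft.
V₂ = q/y₂ = 15.5/3.88 = 4.00 ft/s.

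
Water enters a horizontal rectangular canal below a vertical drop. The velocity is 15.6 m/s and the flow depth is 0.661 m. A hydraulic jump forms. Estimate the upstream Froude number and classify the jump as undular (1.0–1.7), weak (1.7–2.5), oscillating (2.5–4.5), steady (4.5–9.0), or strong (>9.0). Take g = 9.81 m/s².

Fr₁ = 6.13; steady jump

Fr₁ = V₁/√(g·y₁) = 15.6/√(9.81×0.661) = 6.13.
Fr₁ = 6.13 lies in the steady range.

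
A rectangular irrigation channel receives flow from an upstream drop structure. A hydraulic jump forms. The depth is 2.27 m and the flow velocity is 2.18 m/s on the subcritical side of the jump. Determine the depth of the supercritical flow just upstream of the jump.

Fr₂ = V₂/√(g·y₂) = 2.18/√(9.81×2.27) = 0.462.
From the momentum equation (using Fr₂), y₁/y₂ = ½[√(1 + 8Fr₂²) − 1] = ½[√2.707 − 1] = 0.323.
y₁ = 0.323 × 2.27 = 0.733 m.

y₁ = 0.733 m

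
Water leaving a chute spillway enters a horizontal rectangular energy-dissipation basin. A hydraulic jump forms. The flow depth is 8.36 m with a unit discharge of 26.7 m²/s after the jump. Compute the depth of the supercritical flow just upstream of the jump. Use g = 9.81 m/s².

y₁ = 1.72 m

V₂ = q/y₂ = 26.7/8.36 = 3.19 m/s; Fr₂ = V₂/√(g·y₂) = 0.353.
The Bélanger relation is symmetric: y₁/y₂ = ½[√(1 + 8Fr₂²) − 1] = ½[√1.995 − 1] = 0.206.
y₁ = 0.206 × 8.36 = 1.72 m.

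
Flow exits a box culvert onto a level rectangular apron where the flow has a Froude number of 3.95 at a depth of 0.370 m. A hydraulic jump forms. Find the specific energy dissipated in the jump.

Fr₁ = 3.95 (given).
Bélanger equation: y₂/y₁ = ½[√(1 + 8Fr₁²) − 1] = ½[√125.8 − 1] = 5.11.
y₂ = 5.11 × 0.370 = 1.89 m.
Head loss: ΔE = (y₂ − y₁)³/(4y₁y₂) = (1.89 − 0.370)³/(4×0.370×1.89) = 3.51/2.80 = 1.26 m.

ΔE = 1.26 m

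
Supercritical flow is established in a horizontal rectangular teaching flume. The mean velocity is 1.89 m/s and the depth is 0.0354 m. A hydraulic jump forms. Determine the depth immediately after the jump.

Fr₁ = V₁/√(g·y₁) = 1.89/√(9.81×0.0354) = 3.21.
Sequent-depth ratio: y₂/y₁ = ½[√(1 + 8Fr₁²) − 1] = ½[√83.29 − 1] = 4.06.
y₂ = 4.06 × 0.0354 = 0.144 m.

y₂ = 0.144 m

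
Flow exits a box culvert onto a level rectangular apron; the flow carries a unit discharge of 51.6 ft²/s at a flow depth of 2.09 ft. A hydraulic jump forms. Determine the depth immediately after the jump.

V₁ = q/y₁ = 51.6/2.09 = 24.7 ft/s. Fr₁ = V₁/√(g·y₁) = 24.7/√(32.2×2.09) = 3.01.
Conjugate-depth relation: y₂/y₁ = ½[√(1 + 8Fr₁²) − 1] = ½[√73.46 − 1] = 3.79.
y₂ = 3.79 × 2.09 = 7.91 ft.

y₂ = 7.91 ft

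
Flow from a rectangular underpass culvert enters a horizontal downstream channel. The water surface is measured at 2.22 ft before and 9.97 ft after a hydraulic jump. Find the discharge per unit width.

q = 65.9 ft²/s

For a rectangular channel the momentum equation gives q² = ½·g·y₁·y₂·(y₁ + y₂) = ½×32.2×2.22×9.97×12.2 = 4344.
q = √4344 = 65.9 ft²/s.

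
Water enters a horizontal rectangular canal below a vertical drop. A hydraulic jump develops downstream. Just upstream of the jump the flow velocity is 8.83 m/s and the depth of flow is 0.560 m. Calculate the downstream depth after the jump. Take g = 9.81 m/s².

y₂ = 2.72 m

Fr₁ = V₁/√(g·y₁) = 8.83/√(9.81×0.560) = 3.77.
Bélanger equation: y₂/y₁ = ½[√(1 + 8Fr₁²) − 1] = ½[√114.5 − 1] = 4.85.
y₂ = 4.85 × 0.560 = 2.72 m.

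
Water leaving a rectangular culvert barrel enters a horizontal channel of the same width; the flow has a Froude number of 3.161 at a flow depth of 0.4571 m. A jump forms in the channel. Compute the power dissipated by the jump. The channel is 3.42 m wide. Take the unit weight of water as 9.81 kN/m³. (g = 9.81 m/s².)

Fr₁ = 3.161 (given).
Sequent-depth ratio: y₂/y₁ = ½[√(1 + 8Fr₁²) − 1] = ½[√80.935 − 1] = 3.998.
y₂ = 3.998 × 0.4571 = 1.828 m.
V₁ = Fr₁·√(g·y₁) = 3.161×√(9.81×0.4571) = 6.694 m/s; q = V₁·y₁ = 3.060 m²/s. V₂ = q/y₂ = 3.060/1.828 = 1.674 m/s. E₁ = y₁ + V₁²/2g = 2.741 m; E₂ = y₂ + V₂²/2g = 1.970 m. ΔE = E₁ − E₂ = 0.7703 m.
Q = q·b = 3.060 × 3.42 = 10.46 m³/s. P = γ·Q·ΔE = 9.81 × 10.46 × 0.7703 = 79.08 kW.

P = 79.08 kW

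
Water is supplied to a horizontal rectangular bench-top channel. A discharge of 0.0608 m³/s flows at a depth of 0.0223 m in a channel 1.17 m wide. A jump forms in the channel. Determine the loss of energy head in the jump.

q = Q/b = 0.0608/1.17 = 0.0520 m²/s; V₁ = q/y₁ = 2.33 m/s. Fr₁ = V₁/√(g·y₁) = 4.98.
From the momentum equation for a rectangular channel, y₂/y₁ = ½[√(1 + 8Fr₁²) − 1] = ½[√199.6 − 1] = 6.56.
y₂ = 6.56 × 0.0223 = 0.146 m.
V₂ = q/y₂ = 0.0520/0.146 = 0.355 m/s. E₁ = y₁ + V₁²/2g = 0.299 m; E₂ = y₂ + V₂²/2g = 0.153 m. ΔE = E₁ − E₂ = 0.146 m.

ΔE = 0.146 m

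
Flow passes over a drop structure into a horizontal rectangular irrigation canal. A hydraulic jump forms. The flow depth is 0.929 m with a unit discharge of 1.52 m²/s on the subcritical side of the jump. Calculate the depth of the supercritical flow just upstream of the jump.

y₁ = 0.386 m

V₂ = q/y₂ = 1.52/0.929 = 1.64 m/s; Fr₂ = V₂/√(g·y₂) = 0.542.
Since the conjugate-depth ratio holds either way, y₁/y₂ = ½[√(1 + 8Fr₂²) − 1] = ½[√3.350 − 1] = 0.415.
y₁ = 0.415 × 0.929 = 0.386 m.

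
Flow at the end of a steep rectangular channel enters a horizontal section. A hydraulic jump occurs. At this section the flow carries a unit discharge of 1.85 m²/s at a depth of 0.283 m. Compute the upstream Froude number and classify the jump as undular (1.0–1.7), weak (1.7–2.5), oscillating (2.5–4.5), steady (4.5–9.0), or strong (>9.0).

Fr₁ = 3.92; oscillating jump

V₁ = q/y₁ = 1.85/0.283 = 6.54 m/s. Fr₁ = V₁/√(g·y₁) = 6.54/√(9.81×0.283) = 3.92.
Fr₁ = 3.92 lies in the oscillating range.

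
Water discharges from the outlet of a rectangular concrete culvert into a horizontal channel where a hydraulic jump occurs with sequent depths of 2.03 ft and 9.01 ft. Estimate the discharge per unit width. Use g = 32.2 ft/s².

For a rectangular channel the momentum equation gives q² = ½·g·y₁·y₂·(y₁ + y₂) = ½×32.2×2.03×9.01×11.0 = 3251.
q = √3251 = 57.0 ft²/s.

q = 57.0 ft²/s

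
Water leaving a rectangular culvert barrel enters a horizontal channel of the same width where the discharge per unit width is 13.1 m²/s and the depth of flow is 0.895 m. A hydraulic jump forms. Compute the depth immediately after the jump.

y₂ = 5.82 m

V₁ = q/y₁ = 13.1/0.895 = 14.6 m/s. Fr₁ = V₁/√(g·y₁) = 14.6/√(9.81×0.895) = 4.94.
From the momentum equation for a rectangular channel, y₂/y₁ = ½[√(1 + 8Fr₁²) − 1] = ½[√196.2 − 1] = 6.50.
y₂ = 6.50 × 0.895 = 5.82 m.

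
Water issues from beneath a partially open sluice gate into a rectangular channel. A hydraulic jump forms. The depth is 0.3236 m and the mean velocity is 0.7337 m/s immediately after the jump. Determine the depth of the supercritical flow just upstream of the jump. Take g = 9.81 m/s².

Fr₂ = V₂/√(g·y₂) = 0.7337/√(9.81×0.3236) = 0.4118.
The Bélanger relation is symmetric: y₁/y₂ = ½[√(1 + 8Fr₂²) − 1] = ½[√2.3566 − 1] = 0.2676.
y₁ = 0.2676 × 0.3236 = 0.08658 m.

y₁ = 0.08658 m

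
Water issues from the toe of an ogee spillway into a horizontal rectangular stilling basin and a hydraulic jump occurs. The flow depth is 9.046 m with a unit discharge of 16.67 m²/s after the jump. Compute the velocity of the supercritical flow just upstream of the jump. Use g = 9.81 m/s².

V₁ = 25.80 m/s

V₂ = q/y₂ = 16.67/9.046 = 1.843 m/s; Fr₂ = V₂/√(g·y₂) = 0.1956.
Since the conjugate-depth ratio holds either way, y₁/y₂ = ½[√(1 + 8Fr₂²) − 1] = ½[√1.3061 − 1] = 0.07143.
y₁ = 0.07143 × 9.046 = 0.6462 m.
V₁ = q/y₁ = 16.67/0.6462 = 25.80 m/s.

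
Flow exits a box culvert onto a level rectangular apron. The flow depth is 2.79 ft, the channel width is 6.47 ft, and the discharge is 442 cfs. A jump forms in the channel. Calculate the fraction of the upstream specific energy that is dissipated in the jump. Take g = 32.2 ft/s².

ΔE/E₁ = 0.189 (18.9%)

q = Q/b = 442/6.47 = 68.3 ft²/s; V₁ = q/y₁ = 24.5 ft/s. Fr₁ = V₁/√(g·y₁) = 2.58.
Bélanger equation: y₂/y₁ = ½[√(1 + 8Fr₁²) − 1] = ½[√54.39 − 1] = 3.19.
y₂ = 3.19 × 2.79 = 8.89 ft.
E₁ = y₁ + V₁²/2g = 12.1 ft. ΔE = (y₂ − y₁)³/(4y₁y₂) = 2.29 ft. ΔE/E₁ = 2.29/12.1 = 0.189.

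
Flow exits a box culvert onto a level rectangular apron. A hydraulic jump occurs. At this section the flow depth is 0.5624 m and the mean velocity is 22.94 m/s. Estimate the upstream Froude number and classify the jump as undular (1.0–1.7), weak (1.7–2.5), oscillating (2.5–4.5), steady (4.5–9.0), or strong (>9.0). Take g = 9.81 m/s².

Fr₁ = V₁/√(g·y₁) = 22.94/√(9.81×0.5624) = 9.766.
Fr₁ = 9.766 lies in the strong range.

Fr₁ = 9.766; strong jump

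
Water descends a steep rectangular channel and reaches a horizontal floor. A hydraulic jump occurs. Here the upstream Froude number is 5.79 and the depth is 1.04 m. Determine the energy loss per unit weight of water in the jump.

Fr₁ = 5.79 (given).
From the momentum equation for a rectangular channel, y₂/y₁ = ½[√(1 + 8Fr₁²) − 1] = ½[√269.2 − 1] = 7.70.
y₂ = 7.70 × 1.04 = 8.01 m.
Head loss: ΔE = (y₂ − y₁)³/(4y₁y₂) = (8.01 − 1.04)³/(4×1.04×8.01) = 339/33.3 = 10.2 m.

ΔE = 10.2 m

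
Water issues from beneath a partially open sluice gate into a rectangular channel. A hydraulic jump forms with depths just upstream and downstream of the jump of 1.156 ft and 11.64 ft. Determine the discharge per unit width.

q = 52.65 ft²/s

For a rectangular channel the momentum equation gives q² = ½·g·y₁·y₂·(y₁ + y₂) = ½×32.2×1.156×11.64×12.80 = 2772.
q = √2772 = 52.65 ft²/s.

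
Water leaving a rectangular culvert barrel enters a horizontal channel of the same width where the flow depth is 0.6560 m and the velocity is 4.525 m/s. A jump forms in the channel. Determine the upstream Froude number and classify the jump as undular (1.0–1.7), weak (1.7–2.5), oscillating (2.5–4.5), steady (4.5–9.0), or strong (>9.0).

Fr₁ = 1.784; weak jump

Fr₁ = V₁/√(g·y₁) = 4.525/√(9.81×0.6560) = 1.784.
Fr₁ = 1.784 lies in the weak range.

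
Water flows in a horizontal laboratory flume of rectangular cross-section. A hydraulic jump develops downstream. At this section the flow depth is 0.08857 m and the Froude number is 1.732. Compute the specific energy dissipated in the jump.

Fr₁ = 1.732 (given).
From the momentum equation for a rectangular channel, y₂/y₁ = ½[√(1 + 8Fr₁²) − 1] = ½[√24.999 − 1] = 2.000.
y₂ = 2.000 × 0.08857 = 0.1771 m.
V₁ = Fr₁·√(g·y₁) = 1.732×√(9.81×0.08857) = 1.614 m/s; q = V₁·y₁ = 0.1430 m²/s. V₂ = q/y₂ = 0.1430/0.1771 = 0.8073 m/s. E₁ = y₁ + V₁²/2g = 0.2214 m; E₂ = y₂ + V₂²/2g = 0.2103 m. ΔE = E₁ − E₂ = 0.01107 m.

ΔE = 0.01107 m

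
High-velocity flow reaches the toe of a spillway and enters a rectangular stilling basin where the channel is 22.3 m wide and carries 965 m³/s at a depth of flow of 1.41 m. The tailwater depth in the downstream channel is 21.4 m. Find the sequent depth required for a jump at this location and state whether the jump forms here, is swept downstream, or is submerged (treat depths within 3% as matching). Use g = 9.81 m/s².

y₂ = 15.8 m; the jump is submerged

q = Q/b = 965/22.3 = 43.3 m²/s; V₁ = q/y₁ = 30.7 m/s. Fr₁ = V₁/√(g·y₁) = 8.25.
By Bélanger, y₂/y₁ = ½[√(1 + 8Fr₁²) − 1] = ½[√545.8 − 1] = 11.2.
y₂ = 11.2 × 1.41 = 15.8 m.
Tailwater y_tw = 21.4 m: y_tw > y₂, so the jump is submerged.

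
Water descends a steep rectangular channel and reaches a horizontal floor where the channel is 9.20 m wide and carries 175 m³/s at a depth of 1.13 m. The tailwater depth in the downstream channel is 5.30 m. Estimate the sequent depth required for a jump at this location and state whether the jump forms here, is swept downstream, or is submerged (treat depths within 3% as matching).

q = Q/b = 175/9.20 = 19.0 m²/s; V₁ = q/y₁ = 16.8 m/s. Fr₁ = V₁/√(g·y₁) = 5.06.
Sequent-depth ratio: y₂/y₁ = ½[√(1 + 8Fr₁²) − 1] = ½[√205.5 − 1] = 6.67.
y₂ = 6.67 × 1.13 = 7.53 m.
Tailwater y_tw = 5.30 m: y_tw < y₂, so the jump is swept downstream.

y₂ = 7.53 m; the jump is swept downstream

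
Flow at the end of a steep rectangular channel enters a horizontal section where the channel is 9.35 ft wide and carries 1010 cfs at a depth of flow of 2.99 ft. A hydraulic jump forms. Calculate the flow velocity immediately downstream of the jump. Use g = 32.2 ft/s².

q = Q/b = 1010/9.35 = 108 ft²/s; V₁ = q/y₁ = 36.1 ft/s. Fr₁ = V₁/√(g·y₁) = 3.68.
By Bélanger, y₂/y₁ = ½[√(1 + 8Fr₁²) − 1] = ½[√109.5 − 1] = 4.73.
y₂ = 4.73 × 2.99 = 14.1 ft.
V₂ = q/y₂ = 108/14.1 = 7.64 ft/s.

V₂ = 7.64 ft/s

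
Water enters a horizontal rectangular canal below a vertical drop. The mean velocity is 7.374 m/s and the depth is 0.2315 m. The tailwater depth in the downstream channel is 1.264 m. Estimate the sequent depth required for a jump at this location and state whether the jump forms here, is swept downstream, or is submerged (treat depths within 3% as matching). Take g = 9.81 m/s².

Fr₁ = V₁/√(g·y₁) = 7.374/√(9.81×0.2315) = 4.893.
Conjugate-depth relation: y₂/y₁ = ½[√(1 + 8Fr₁²) − 1] = ½[√192.55 − 1] = 6.438.
y₂ = 6.438 × 0.2315 = 1.490 m.
Tailwater y_tw = 1.264 m: y_tw < y₂, so the jump is swept downstream.

y₂ = 1.490 m; the jump is swept downstream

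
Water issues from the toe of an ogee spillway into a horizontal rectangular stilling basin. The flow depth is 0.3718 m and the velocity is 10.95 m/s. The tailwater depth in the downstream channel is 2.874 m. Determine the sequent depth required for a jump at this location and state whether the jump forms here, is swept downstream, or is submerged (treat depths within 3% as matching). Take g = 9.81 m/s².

y₂ = 2.835 m; the jump forms here

Fr₁ = V₁/√(g·y₁) = 10.95/√(9.81×0.3718) = 5.734.
Bélanger equation: y₂/y₁ = ½[√(1 + 8Fr₁²) − 1] = ½[√263.99 − 1] = 7.624.
y₂ = 7.624 × 0.3718 = 2.835 m.
Tailwater y_tw = 2.874 m: y_tw ≈ y₂, so the jump forms here.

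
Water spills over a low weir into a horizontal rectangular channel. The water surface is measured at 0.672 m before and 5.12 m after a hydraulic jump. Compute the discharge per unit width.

q = 9.89 m²/s

For a rectangular channel the momentum equation gives q² = ½·g·y₁·y₂·(y₁ + y₂) = ½×9.81×0.672×5.12×5.79 = 97.7.
q = √97.7 = 9.89 m²/s.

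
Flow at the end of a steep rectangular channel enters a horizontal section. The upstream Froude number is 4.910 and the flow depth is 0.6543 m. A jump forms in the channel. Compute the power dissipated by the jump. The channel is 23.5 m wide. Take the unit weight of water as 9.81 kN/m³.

Fr₁ = 4.910 (given).
By Bélanger, y₂/y₁ = ½[√(1 + 8Fr₁²) − 1] = ½[√193.86 − 1] = 6.462.
y₂ = 6.462 × 0.6543 = 4.228 m.
V₁ = Fr₁·√(g·y₁) = 4.910×√(9.81×0.6543) = 12.44 m/s; q = V₁·y₁ = 8.139 m²/s. V₂ = q/y₂ = 8.139/4.228 = 1.925 m/s. E₁ = y₁ + V₁²/2g = 8.541 m; E₂ = y₂ + V₂²/2g = 4.417 m. ΔE = E₁ − E₂ = 4.124 m.
Q = q·b = 8.139 × 23.5 = 191.3 m³/s. P = γ·Q·ΔE = 9.81 × 191.3 × 4.124 = 7739 kW.

P = 7739 kW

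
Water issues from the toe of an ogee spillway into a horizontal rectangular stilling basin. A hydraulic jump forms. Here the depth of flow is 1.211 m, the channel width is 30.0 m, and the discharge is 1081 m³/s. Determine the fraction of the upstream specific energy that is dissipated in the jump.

q = Q/b = 1081/30.0 = 36.03 m²/s; V₁ = q/y₁ = 29.76 m/s. Fr₁ = V₁/√(g·y₁) = 8.633.
Conjugate-depth relation: y₂/y₁ = ½[√(1 + 8Fr₁²) − 1] = ½[√597.21 − 1] = 11.72.
y₂ = 11.72 × 1.211 = 14.19 m.
E₁ = y₁ + V₁²/2g = 46.34 m. ΔE = (y₂ − y₁)³/(4y₁y₂) = 31.82 m. ΔE/E₁ = 31.82/46.34 = 0.687.

ΔE/E₁ = 0.687 (68.7%)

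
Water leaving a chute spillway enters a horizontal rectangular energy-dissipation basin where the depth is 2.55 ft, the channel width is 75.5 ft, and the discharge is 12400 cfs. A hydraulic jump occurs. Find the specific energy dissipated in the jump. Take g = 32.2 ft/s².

q = Q/b = 12400/75.5 = 164 ft²/s; V₁ = q/y₁ = 64.4 ft/s. Fr₁ = V₁/√(g·y₁) = 7.11.
Bélanger equation: y₂/y₁ = ½[√(1 + 8Fr₁²) − 1] = ½[√405.2 − 1] = 9.56.
y₂ = 9.56 × 2.55 = 24.4 ft.
V₂ = q/y₂ = 164/24.4 = 6.73 ft/s. E₁ = y₁ + V₁²/2g = 67.0 ft; E₂ = y₂ + V₂²/2g = 25.1 ft. ΔE = E₁ − E₂ = 41.9 ft.

ΔE = 41.9 ft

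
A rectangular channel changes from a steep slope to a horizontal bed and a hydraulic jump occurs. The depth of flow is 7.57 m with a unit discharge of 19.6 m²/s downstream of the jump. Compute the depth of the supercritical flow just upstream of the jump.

V₂ = q/y₂ = 19.6/7.57 = 2.59 m/s; Fr₂ = V₂/√(g·y₂) = 0.300.
Since the conjugate-depth ratio holds either way, y₁/y₂ = ½[√(1 + 8Fr₂²) − 1] = ½[√1.722 − 1] = 0.156.
y₁ = 0.156 × 7.57 = 1.18 m.

y₁ = 1.18 m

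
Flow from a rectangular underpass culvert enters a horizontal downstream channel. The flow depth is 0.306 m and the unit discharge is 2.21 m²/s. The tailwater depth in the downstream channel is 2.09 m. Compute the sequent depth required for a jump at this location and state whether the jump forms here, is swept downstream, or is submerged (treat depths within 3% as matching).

y₂ = 1.66 m; the jump is submerged

V₁ = q/y₁ = 2.21/0.306 = 7.22 m/s. Fr₁ = V₁/√(g·y₁) = 7.22/√(9.81×0.306) = 4.17.
Conjugate-depth relation: y₂/y₁ = ½[√(1 + 8Fr₁²) − 1] = ½[√140.0 − 1] = 5.42.
y₂ = 5.42 × 0.306 = 1.66 m.
Tailwater y_tw = 2.09 m: y_tw > y₂, so the jump is submerged.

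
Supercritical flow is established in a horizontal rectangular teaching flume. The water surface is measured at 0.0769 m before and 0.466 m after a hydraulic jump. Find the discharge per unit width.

q = 0.309 m²/s

For a rectangular channel the momentum equation gives q² = ½·g·y₁·y₂·(y₁ + y₂) = ½×9.81×0.0769×0.466×0.543 = 0.0954.
q = √0.0954 = 0.309 m²/s.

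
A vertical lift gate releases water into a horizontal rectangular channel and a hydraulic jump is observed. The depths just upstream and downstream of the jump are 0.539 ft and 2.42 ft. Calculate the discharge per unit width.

For a rectangular channel the momentum equation gives q² = ½·g·y₁·y₂·(y₁ + y₂) = ½×32.2×0.539×2.42×2.96 = 62.1.
q = √62.1 = 7.88 ft²/s.

q = 7.88 ft²/s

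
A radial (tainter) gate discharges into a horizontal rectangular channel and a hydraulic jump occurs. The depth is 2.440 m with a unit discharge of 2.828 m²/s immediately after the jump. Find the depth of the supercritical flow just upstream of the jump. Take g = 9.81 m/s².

y₁ = 0.2485 m

V₂ = q/y₂ = 2.828/2.440 = 1.159 m/s; Fr₂ = V₂/√(g·y₂) = 0.2369.
Applying the sequent-depth relation in reverse, y₁/y₂ = ½[√(1 + 8Fr₂²) − 1] = ½[√1.4490 − 1] = 0.1019.
y₁ = 0.1019 × 2.440 = 0.2485 m.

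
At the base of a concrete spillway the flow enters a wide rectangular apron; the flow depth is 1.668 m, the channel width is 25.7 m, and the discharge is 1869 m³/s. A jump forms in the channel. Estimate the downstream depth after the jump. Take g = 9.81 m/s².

q = Q/b = 1869/25.7 = 72.72 m²/s; V₁ = q/y₁ = 43.60 m/s. Fr₁ = V₁/√(g·y₁) = 10.78.
Bélanger equation: y₂/y₁ = ½[√(1 + 8Fr₁²) − 1] = ½[√930.36 − 1] = 14.75.
y₂ = 14.75 × 1.668 = 24.60 m.

y₂ = 24.60 m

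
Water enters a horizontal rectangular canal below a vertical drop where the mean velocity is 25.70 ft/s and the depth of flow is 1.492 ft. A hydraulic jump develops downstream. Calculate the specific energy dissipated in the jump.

ΔE = 4.184 ft

Fr₁ = V₁/√(g·y₁) = 25.70/√(32.2×1.492) = 3.708.
By Bélanger, y₂/y₁ = ½[√(1 + 8Fr₁²) − 1] = ½[√110.98 − 1] = 4.767.
y₂ = 4.767 × 1.492 = 7.113 ft.
q = V₁·y₁ = 25.70 × 1.492 = 38.34 ft²/s. V₂ = q/y₂ = 38.34/7.113 = 5.391 ft/s. E₁ = y₁ + V₁²/2g = 11.75 ft; E₂ = y₂ + V₂²/2g = 7.564 ft. ΔE = E₁ − E₂ = 4.184 ft.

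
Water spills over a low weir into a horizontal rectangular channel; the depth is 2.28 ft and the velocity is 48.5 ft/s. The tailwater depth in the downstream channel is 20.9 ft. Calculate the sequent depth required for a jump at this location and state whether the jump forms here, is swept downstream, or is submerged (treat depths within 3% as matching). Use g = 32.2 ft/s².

Fr₁ = V₁/√(g·y₁) = 48.5/√(32.2×2.28) = 5.66.
Sequent-depth ratio: y₂/y₁ = ½[√(1 + 8Fr₁²) − 1] = ½[√257.3 − 1] = 7.52.
y₂ = 7.52 × 2.28 = 17.1 ft.
Tailwater y_tw = 20.9 ft: y_tw > y₂, so the jump is submerged.

y₂ = 17.1 ft; the jump is submerged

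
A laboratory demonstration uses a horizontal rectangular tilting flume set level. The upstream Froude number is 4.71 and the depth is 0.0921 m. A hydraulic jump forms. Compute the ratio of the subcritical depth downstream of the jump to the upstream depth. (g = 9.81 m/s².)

y₂/y₁ = 6.18

Fr₁ = 4.71 (given).
From the momentum equation for a rectangular channel, y₂/y₁ = ½[√(1 + 8Fr₁²) − 1] = ½[√178.5 − 1] = 6.18.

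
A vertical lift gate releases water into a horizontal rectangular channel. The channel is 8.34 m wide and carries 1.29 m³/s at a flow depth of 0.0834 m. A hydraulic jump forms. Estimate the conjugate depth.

q = Q/b = 1.29/8.34 = 0.155 m²/s; V₁ = q/y₁ = 1.85 m/s. Fr₁ = V₁/√(g·y₁) = 2.05.
Sequent-depth ratio: y₂/y₁ = ½[√(1 + 8Fr₁²) − 1] = ½[√34.63 − 1] = 2.44.
y₂ = 2.44 × 0.0834 = 0.204 m.

y₂ = 0.204 m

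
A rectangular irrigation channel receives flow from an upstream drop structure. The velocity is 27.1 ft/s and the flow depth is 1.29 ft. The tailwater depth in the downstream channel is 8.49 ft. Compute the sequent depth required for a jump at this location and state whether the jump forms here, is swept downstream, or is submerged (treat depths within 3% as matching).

Fr₁ = V₁/√(g·y₁) = 27.1/√(32.2×1.29) = 4.20.
Conjugate-depth relation: y₂/y₁ = ½[√(1 + 8Fr₁²) − 1] = ½[√142.4 − 1] = 5.47.
y₂ = 5.47 × 1.29 = 7.05 ft.
Tailwater y_tw = 8.49 ft: y_tw > y₂, so the jump is submerged.

y₂ = 7.05 ft; the jump is submerged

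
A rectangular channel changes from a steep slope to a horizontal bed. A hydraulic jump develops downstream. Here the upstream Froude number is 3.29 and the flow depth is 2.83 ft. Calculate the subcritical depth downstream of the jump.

Fr₁ = 3.29 (given).
By Bélanger, y₂/y₁ = ½[√(1 + 8Fr₁²) − 1] = ½[√87.59 − 1] = 4.18.
y₂ = 4.18 × 2.83 = 11.8 ft.

y₂ = 11.8 ft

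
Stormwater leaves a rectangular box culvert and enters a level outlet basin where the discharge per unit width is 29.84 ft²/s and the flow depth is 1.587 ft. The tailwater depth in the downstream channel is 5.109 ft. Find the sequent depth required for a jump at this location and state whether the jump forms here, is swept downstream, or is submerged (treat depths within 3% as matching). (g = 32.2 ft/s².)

y₂ = 5.163 ft; the jump forms here

V₁ = q/y₁ = 29.84/1.587 = 18.80 ft/s. Fr₁ = V₁/√(g·y₁) = 18.80/√(32.2×1.587) = 2.630.
Bélanger equation: y₂/y₁ = ½[√(1 + 8Fr₁²) − 1] = ½[√56.348 − 1] = 3.253.
y₂ = 3.253 × 1.587 = 5.163 ft.
Tailwater y_tw = 5.109 ft: y_tw ≈ y₂, so the jump forms here.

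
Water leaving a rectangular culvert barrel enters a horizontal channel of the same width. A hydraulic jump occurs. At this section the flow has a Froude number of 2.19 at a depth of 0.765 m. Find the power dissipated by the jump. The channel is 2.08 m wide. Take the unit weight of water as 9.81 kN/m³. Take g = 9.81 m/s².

Fr₁ = 2.19 (given).
By Bélanger, y₂/y₁ = ½[√(1 + 8Fr₁²) − 1] = ½[√39.37 − 1] = 2.64.
y₂ = 2.64 × 0.765 = 2.02 m.
Head loss: ΔE = (y₂ − y₁)³/(4y₁y₂) = (2.02 − 0.765)³/(4×0.765×2.02) = 1.96/6.17 = 0.318 m.
V₁ = Fr₁·√(g·y₁) = 2.19×√(9.81×0.765) = 6.00 m/s; q = V₁·y₁ = 4.59 m²/s. Q = q·b = 4.59 × 2.08 = 9.55 m³/s. P = γ·Q·ΔE = 9.81 × 9.55 × 0.318 = 29.8 kW.

P = 29.8 kW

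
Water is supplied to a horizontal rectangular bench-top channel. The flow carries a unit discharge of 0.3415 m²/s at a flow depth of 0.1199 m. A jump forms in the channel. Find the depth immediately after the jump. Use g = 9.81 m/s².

V₁ = q/y₁ = 0.3415/0.1199 = 2.848 m/s. Fr₁ = V₁/√(g·y₁) = 2.848/√(9.81×0.1199) = 2.626.
Bélanger equation: y₂/y₁ = ½[√(1 + 8Fr₁²) − 1] = ½[√56.175 − 1] = 3.248.
y₂ = 3.248 × 0.1199 = 0.3894 m.

y₂ = 0.3894 m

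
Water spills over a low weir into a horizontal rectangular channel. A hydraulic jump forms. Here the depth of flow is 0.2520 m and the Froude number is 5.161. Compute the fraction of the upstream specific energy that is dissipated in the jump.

ΔE/E₁ = 0.504 (50.4%)

Fr₁ = 5.161 (given).
From the momentum equation for a rectangular channel, y₂/y₁ = ½[√(1 + 8Fr₁²) − 1] = ½[√214.09 − 1] = 6.816.
y₂ = 6.816 × 0.2520 = 1.718 m.
E₁ = y₁(1 + Fr₁²/2) = 0.2520×(1 + 5.161²/2) = 3.608 m. ΔE = (y₂ − y₁)³/(4y₁y₂) = 1.818 m. ΔE/E₁ = 1.818/3.608 = 0.504.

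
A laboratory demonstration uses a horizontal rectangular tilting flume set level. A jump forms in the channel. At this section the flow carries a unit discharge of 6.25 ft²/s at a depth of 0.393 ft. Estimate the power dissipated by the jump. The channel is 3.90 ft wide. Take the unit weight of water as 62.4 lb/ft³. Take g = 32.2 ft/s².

V₁ = q/y₁ = 6.25/0.393 = 15.9 ft/s. Fr₁ = V₁/√(g·y₁) = 15.9/√(32.2×0.393) = 4.47.
Sequent-depth ratio: y₂/y₁ = ½[√(1 + 8Fr₁²) − 1] = ½[√160.9 − 1] = 5.84.
y₂ = 5.84 × 0.393 = 2.30 ft.
Head loss: ΔE = (y₂ − y₁)³/(4y₁y₂) = (2.30 − 0.393)³/(4×0.393×2.30) = 6.89/3.61 = 1.91 ft.
Q = q·b = 6.25 × 3.90 = 24.4 cfs. P = γ·Q·ΔE/550 = 62.4 × 24.4 × 1.91 / 550 = 5.28 hp.

P = 5.28 hp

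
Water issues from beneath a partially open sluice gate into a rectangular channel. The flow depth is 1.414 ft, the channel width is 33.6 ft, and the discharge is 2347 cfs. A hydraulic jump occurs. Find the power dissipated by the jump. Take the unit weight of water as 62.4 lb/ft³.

P = 6648 hp

q = Q/b = 2347/33.6 = 69.85 ft²/s; V₁ = q/y₁ = 49.40 ft/s. Fr₁ = V₁/√(g·y₁) = 7.321.
Bélanger equation: y₂/y₁ = ½[√(1 + 8Fr₁²) − 1] = ½[√429.78 − 1] = 9.866.
y₂ = 9.866 × 1.414 = 13.95 ft.
V₂ = q/y₂ = 69.85/13.95 = 5.007 ft/s. E₁ = y₁ + V₁²/2g = 39.31 ft; E₂ = y₂ + V₂²/2g = 14.34 ft. ΔE = E₁ − E₂ = 24.97 ft.
P = γ·Q·ΔE/550 = 62.4 × 2347 × 24.97 / 550 = 6648 hp.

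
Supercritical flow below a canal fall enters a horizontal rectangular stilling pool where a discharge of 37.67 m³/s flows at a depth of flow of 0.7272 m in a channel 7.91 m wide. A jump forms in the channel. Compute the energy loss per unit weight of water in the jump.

q = Q/b = 37.67/7.91 = 4.762 m²/s; V₁ = q/y₁ = 6.549 m/s. Fr₁ = V₁/√(g·y₁) = 2.452.
From the momentum equation for a rectangular channel, y₂/y₁ = ½[√(1 + 8Fr₁²) − 1] = ½[√49.095 − 1] = 3.003.
y₂ = 3.003 × 0.7272 = 2.184 m.
V₂ = q/y₂ = 4.762/2.184 = 2.180 m/s. E₁ = y₁ + V₁²/2g = 2.913 m; E₂ = y₂ + V₂²/2g = 2.426 m. ΔE = E₁ − E₂ = 0.4867 m.

ΔE = 0.4867 m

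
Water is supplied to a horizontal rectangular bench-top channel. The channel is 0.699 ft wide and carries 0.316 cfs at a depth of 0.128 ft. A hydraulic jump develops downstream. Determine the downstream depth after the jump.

q = Q/b = 0.316/0.699 = 0.452 ft²/s; V₁ = q/y₁ = 3.53 ft/s. Fr₁ = V₁/√(g·y₁) = 1.74.
Sequent-depth ratio: y₂/y₁ = ½[√(1 + 8Fr₁²) − 1] = ½[√25.21 − 1] = 2.01.
y₂ = 2.01 × 0.128 = 0.257 ft.

y₂ = 0.257 ft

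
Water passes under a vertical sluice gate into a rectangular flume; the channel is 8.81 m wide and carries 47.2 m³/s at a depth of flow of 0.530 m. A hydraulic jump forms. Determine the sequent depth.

q = Q/b = 47.2/8.81 = 5.36 m²/s; V₁ = q/y₁ = 10.1 m/s. Fr₁ = V₁/√(g·y₁) = 4.43.
Conjugate-depth relation: y₂/y₁ = ½[√(1 + 8Fr₁²) − 1] = ½[√158.2 − 1] = 5.79.
y₂ = 5.79 × 0.530 = 3.07 m.

y₂ = 3.07 m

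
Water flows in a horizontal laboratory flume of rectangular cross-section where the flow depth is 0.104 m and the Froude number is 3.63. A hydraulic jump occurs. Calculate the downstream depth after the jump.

Fr₁ = 3.63 (given).
Sequent-depth ratio: y₂/y₁ = ½[√(1 + 8Fr₁²) − 1] = ½[√106.4 − 1] = 4.66.
y₂ = 4.66 × 0.104 = 0.484 m.

y₂ = 0.484 m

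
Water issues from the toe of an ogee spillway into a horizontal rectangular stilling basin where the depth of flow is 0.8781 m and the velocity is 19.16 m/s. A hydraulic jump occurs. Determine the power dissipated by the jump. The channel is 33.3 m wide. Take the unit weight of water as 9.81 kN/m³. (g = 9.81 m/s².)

Fr₁ = V₁/√(g·y₁) = 19.16/√(9.81×0.8781) = 6.528.
By Bélanger, y₂/y₁ = ½[√(1 + 8Fr₁²) − 1] = ½[√341.93 − 1] = 8.746.
y₂ = 8.746 × 0.8781 = 7.680 m.
Head loss: ΔE = (y₂ − y₁)³/(4y₁y₂) = (7.680 − 0.8781)³/(4×0.8781×7.680) = 314.6/26.97 = 11.66 m.
q = V₁·y₁ = 19.16 × 0.8781 = 16.82 m²/s. Q = q·b = 16.82 × 33.3 = 560.3 m³/s. P = γ·Q·ΔE = 9.81 × 560.3 × 11.66 = 64110 kW.

P = 64110 kW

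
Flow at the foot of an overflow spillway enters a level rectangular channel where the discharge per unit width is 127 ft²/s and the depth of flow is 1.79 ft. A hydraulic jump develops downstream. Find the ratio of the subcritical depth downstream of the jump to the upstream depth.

y₂/y₁ = 12.7

V₁ = q/y₁ = 127/1.79 = 70.9 ft/s. Fr₁ = V₁/√(g·y₁) = 70.9/√(32.2×1.79) = 9.35.
Conjugate-depth relation: y₂/y₁ = ½[√(1 + 8Fr₁²) − 1] = ½[√699.7 − 1] = 12.7.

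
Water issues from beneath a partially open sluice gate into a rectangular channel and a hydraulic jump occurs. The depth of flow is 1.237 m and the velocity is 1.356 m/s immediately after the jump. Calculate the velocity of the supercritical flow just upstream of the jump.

Fr₂ = V₂/√(g·y₂) = 1.356/√(9.81×1.237) = 0.3893.
Applying the sequent-depth relation in reverse, y₁/y₂ = ½[√(1 + 8Fr₂²) − 1] = ½[√2.2122 − 1] = 0.2437.
y₁ = 0.2437 × 1.237 = 0.3014 m.
V₁ = q/y₁ = 1.677/0.3014 = 5.565 m/s.

V₁ = 5.565 m/s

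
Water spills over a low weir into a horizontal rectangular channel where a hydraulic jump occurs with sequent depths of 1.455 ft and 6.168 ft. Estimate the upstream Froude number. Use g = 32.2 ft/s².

Fr₁ = 3.332

For a rectangular channel the momentum equation gives q² = ½·g·y₁·y₂·(y₁ + y₂) = ½×32.2×1.455×6.168×7.623 = 1101.
q = √1101 = 33.19 ft²/s.
V₁ = q/y₁ = 22.81 ft/s; Fr₁ = V₁/√(g·y₁) = 3.332.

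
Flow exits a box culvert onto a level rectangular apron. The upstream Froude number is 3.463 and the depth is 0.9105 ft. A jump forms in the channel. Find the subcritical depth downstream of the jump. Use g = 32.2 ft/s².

y₂ = 4.027 ft

Fr₁ = 3.463 (given).
From the momentum equation for a rectangular channel, y₂/y₁ = ½[√(1 + 8Fr₁²) − 1] = ½[√96.939 − 1] = 4.423.
y₂ = 4.423 × 0.9105 = 4.027 ft.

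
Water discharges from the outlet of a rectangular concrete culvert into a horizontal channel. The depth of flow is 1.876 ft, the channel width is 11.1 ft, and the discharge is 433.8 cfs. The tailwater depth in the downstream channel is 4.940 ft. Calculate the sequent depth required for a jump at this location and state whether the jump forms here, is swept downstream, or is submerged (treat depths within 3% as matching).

q = Q/b = 433.8/11.1 = 39.08 ft²/s; V₁ = q/y₁ = 20.83 ft/s. Fr₁ = V₁/√(g·y₁) = 2.680.
From the momentum equation for a rectangular channel, y₂/y₁ = ½[√(1 + 8Fr₁²) − 1] = ½[√58.474 − 1] = 3.323.
y₂ = 3.323 × 1.876 = 6.235 ft.
Tailwater y_tw = 4.940 ft: y_tw < y₂, so the jump is swept downstream.

y₂ = 6.235 ft; the jump is swept downstream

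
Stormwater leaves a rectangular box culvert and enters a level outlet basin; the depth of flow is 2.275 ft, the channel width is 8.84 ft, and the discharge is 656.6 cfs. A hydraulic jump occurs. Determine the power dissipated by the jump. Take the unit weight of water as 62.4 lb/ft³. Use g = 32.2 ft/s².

P = 518.1 hp

q = Q/b = 656.6/8.84 = 74.28 ft²/s; V₁ = q/y₁ = 32.65 ft/s. Fr₁ = V₁/√(g·y₁) = 3.815.
Conjugate-depth relation: y₂/y₁ = ½[√(1 + 8Fr₁²) − 1] = ½[√117.41 − 1] = 4.918.
y₂ = 4.918 × 2.275 = 11.19 ft.
Head loss: ΔE = (y₂ − y₁)³/(4y₁y₂) = (11.19 − 2.275)³/(4×2.275×11.19) = 708.0/101.8 = 6.955 ft.
P = γ·Q·ΔE/550 = 62.4 × 656.6 × 6.955 / 550 = 518.1 hp.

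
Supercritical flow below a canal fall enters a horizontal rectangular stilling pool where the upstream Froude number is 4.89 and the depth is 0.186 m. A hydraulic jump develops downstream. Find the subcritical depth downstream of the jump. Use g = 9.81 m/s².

Fr₁ = 4.89 (given).
Conjugate-depth relation: y₂/y₁ = ½[√(1 + 8Fr₁²) − 1] = ½[√192.3 − 1] = 6.43.
y₂ = 6.43 × 0.186 = 1.20 m.

y₂ = 1.20 m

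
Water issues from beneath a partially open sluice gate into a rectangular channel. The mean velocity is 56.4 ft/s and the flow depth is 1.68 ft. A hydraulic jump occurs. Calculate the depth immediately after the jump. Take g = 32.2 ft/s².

Fr₁ = V₁/√(g·y₁) = 56.4/√(32.2×1.68) = 7.67.
Sequent-depth ratio: y₂/y₁ = ½[√(1 + 8Fr₁²) − 1] = ½[√471.4 − 1] = 10.4.
y₂ = 10.4 × 1.68 = 17.4 ft.

y₂ = 17.4 ft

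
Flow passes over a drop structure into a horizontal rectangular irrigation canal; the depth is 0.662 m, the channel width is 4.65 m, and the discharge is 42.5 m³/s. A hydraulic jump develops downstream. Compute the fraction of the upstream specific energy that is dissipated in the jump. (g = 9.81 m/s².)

ΔE/E₁ = 0.524 (52.4%)

q = Q/b = 42.5/4.65 = 9.14 m²/s; V₁ = q/y₁ = 13.8 m/s. Fr₁ = V₁/√(g·y₁) = 5.42.
Bélanger equation: y₂/y₁ = ½[√(1 + 8Fr₁²) − 1] = ½[√235.8 − 1] = 7.18.
y₂ = 7.18 × 0.662 = 4.75 m.
E₁ = y₁ + V₁²/2g = 10.4 m. ΔE = (y₂ − y₁)³/(4y₁y₂) = 5.44 m. ΔE/E₁ = 5.44/10.4 = 0.524.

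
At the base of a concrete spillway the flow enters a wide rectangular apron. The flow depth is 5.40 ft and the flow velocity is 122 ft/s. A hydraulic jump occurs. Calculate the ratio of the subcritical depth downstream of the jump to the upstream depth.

Fr₁ = V₁/√(g·y₁) = 122/√(32.2×5.40) = 9.25.
Conjugate-depth relation: y₂/y₁ = ½[√(1 + 8Fr₁²) − 1] = ½[√685.8 − 1] = 12.6.

y₂/y₁ = 12.6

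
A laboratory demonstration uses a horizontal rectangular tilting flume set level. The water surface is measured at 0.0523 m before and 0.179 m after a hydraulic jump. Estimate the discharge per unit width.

For a rectangular channel the momentum equation gives q² = ½·g·y₁·y₂·(y₁ + y₂) = ½×9.81×0.0523×0.179×0.231 = 0.0106.
q = √0.0106 = 0.103 m²/s.

q = 0.103 m²/s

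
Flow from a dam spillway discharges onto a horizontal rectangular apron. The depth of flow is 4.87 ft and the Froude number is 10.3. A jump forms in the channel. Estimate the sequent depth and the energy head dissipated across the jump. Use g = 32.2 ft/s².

y₂ = 68.5 ft; ΔE = 193 ft

Fr₁ = 10.3 (given).
Sequent-depth ratio: y₂/y₁ = ½[√(1 + 8Fr₁²) − 1] = ½[√849.7 − 1] = 14.1.
y₂ = 14.1 × 4.87 = 68.5 ft.
V₁ = Fr₁·√(g·y₁) = 10.3×√(32.2×4.87) = 129 ft/s; q = V₁·y₁ = 628 ft²/s. V₂ = q/y₂ = 628/68.5 = 9.16 ft/s. E₁ = y₁ + V₁²/2g = 263 ft; E₂ = y₂ + V₂²/2g = 69.8 ft. ΔE = E₁ − E₂ = 193 ft.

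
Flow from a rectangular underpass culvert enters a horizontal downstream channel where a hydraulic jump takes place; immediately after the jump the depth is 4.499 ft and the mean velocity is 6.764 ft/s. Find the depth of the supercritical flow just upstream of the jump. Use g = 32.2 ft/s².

Fr₂ = V₂/√(g·y₂) = 6.764/√(32.2×4.499) = 0.5620.
The Bélanger relation is symmetric: y₁/y₂ = ½[√(1 + 8Fr₂²) − 1] = ½[√3.5265 − 1] = 0.4390.
y₁ = 0.4390 × 4.499 = 1.975 ft.

y₁ = 1.975 ft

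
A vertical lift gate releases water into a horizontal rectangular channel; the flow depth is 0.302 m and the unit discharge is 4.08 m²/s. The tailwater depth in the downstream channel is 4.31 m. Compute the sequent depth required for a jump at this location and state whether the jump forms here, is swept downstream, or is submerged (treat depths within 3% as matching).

y₂ = 3.20 m; the jump is submerged

V₁ = q/y₁ = 4.08/0.302 = 13.5 m/s. Fr₁ = V₁/√(g·y₁) = 13.5/√(9.81×0.302) = 7.85.
Bélanger equation: y₂/y₁ = ½[√(1 + 8Fr₁²) − 1] = ½[√493.9 − 1] = 10.6.
y₂ = 10.6 × 0.302 = 3.20 m.
Tailwater y_tw = 4.31 m: y_tw > y₂, so the jump is submerged.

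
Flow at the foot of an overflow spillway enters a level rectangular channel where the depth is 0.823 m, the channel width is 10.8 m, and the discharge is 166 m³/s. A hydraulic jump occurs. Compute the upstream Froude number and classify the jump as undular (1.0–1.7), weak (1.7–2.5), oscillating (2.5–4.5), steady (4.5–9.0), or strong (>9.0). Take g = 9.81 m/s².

q = Q/b = 166/10.8 = 15.4 m²/s; V₁ = q/y₁ = 18.7 m/s. Fr₁ = V₁/√(g·y₁) = 6.57.
Fr₁ = 6.57 lies in the steady range.

Fr₁ = 6.57; steady jump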